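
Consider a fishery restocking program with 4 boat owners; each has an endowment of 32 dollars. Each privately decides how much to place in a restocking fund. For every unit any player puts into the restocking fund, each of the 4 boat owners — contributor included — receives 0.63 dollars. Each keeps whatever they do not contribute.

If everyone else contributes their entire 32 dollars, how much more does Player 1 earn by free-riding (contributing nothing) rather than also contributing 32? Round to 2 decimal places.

11.84 dollars

Switching from a contribution of 32 to 0 lets Player 1 keep an extra 32 dollars, but lowers the restocking fund by 32, which costs Player 1 their own share of that drop: 0.63 × 32 = 20.16.
Net gain = 32 − 20.16 = 11.84. The private return per contributed unit (0.63) is below 1, so free-riding is indeed the best response regardless of what the others do.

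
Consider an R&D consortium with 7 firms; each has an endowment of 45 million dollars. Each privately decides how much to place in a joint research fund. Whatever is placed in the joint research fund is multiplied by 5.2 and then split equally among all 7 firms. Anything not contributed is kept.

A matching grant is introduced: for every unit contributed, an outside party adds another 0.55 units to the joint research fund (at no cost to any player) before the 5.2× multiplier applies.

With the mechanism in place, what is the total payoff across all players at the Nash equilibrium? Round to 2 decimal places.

2538.90 million dollars

The effective private return per unit is now 5.2 × 1.55 / 7 = 1.1514 > 1, so every player's dominant strategy flips to full contribution.
At the Nash equilibrium everyone contributes 45. Group total payoff = 5.2 × 1.55 × 315 = 2538.90.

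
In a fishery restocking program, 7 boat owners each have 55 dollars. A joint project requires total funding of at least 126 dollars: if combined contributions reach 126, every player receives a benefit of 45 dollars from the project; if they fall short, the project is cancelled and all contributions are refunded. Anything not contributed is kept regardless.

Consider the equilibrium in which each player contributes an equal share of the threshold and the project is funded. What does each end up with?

Equal share of the threshold: 126/7 = 18.
At this profile no one gains by cutting their contribution: any cut drops the total below 126, the project is cancelled, contributions are refunded, and the deviator ends with 55, which is less than 55 − 18 + 45 = 82. Contributing more than 18 just wastes the excess. So contributing exactly 18 is a best response.
Each player's payoff: 55 − 18 + 45 = 82.

82 dollars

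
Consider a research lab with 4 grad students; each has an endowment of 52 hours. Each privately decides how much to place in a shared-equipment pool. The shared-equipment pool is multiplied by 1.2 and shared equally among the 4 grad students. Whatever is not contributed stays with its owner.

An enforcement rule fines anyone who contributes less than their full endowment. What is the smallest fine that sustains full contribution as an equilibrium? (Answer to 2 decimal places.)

36.40 hours

Given the others contribute fully, the best deviation is to contribute 0 (any partial contribution still incurs the fine and gives up units whose private return 0.3000 is below 1).
Deviating from 52 to 0 saves 52 hours but forfeits the deviator's share of the drop in the shared-equipment pool: 1.2/4 × 52 = 15.60.
So the deviation gain is 52 − 15.60 = 36.40, and the fine must be at least 36.40 hours to wipe it out.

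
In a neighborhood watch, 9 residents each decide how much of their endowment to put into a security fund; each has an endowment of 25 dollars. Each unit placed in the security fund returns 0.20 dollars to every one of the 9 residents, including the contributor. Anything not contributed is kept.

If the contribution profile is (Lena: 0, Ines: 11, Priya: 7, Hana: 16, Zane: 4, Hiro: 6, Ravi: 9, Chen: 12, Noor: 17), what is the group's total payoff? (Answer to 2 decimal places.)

Total contributed: 0 + 11 + 7 + 16 + 4 + 6 + 9 + 12 + 17 = 82; total kept: 9 × 25 − 82 = 143.
The security fund pays out 0.20 × 9 × 82 = 147.60 in aggregate.
Group total = 143 + 147.60 = 290.60.

290.60 dollars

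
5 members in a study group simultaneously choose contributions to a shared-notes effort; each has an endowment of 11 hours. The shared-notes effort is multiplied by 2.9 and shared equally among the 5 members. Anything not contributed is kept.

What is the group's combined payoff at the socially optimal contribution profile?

159.50 hours

Each contributed unit returns 2.900 to the group as a whole (0.5800 to each of 5 players), which exceeds 1, so the social optimum is full contribution: group total = 2.900 × 55 = 159.50.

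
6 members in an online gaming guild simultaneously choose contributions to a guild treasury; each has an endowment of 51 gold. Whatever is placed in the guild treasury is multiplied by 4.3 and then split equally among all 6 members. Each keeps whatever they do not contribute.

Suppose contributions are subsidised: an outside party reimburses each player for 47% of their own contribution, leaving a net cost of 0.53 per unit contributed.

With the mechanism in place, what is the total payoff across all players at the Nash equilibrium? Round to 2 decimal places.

1459.62 gold

With the mechanism, a contributed unit returns (4.3/6) / 0.53 = 1.3522 per unit of net cost to the contributor — now above 1 — so contributing fully is weakly dominant for every player.
At the Nash equilibrium everyone contributes 51. Group total payoff = 6 × (51 × 0.47 + 4.3 × 51) = 1459.62.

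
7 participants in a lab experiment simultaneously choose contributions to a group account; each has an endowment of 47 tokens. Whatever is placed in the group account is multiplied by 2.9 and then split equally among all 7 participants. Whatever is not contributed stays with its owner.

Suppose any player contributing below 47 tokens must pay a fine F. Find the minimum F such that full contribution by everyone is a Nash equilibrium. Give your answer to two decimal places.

27.53 tokens

Given the others contribute fully, the best deviation is to contribute 0 (any partial contribution still incurs the fine and gives up units whose private return 0.4143 is below 1).
Deviating from 47 to 0 saves 47 tokens but forfeits the deviator's share of the drop in the group account: 2.9/7 × 47 = 19.47.
So the deviation gain is 47 − 19.47 = 27.53, and the fine must be at least 27.53 tokens to wipe it out.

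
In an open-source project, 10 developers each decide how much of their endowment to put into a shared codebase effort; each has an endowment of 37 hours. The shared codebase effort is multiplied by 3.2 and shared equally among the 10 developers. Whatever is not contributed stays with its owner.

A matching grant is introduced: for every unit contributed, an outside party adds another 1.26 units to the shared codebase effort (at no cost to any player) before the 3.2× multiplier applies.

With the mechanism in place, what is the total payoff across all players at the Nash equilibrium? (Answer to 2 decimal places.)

370.00 hours

Even with the mechanism, each unit contributed returns only 3.2 × 2.26 / 10 = 0.7232 per unit of net cost, so contributing nothing is still dominant.
At the Nash equilibrium no one contributes; group total payoff = 10 × 37 = 370.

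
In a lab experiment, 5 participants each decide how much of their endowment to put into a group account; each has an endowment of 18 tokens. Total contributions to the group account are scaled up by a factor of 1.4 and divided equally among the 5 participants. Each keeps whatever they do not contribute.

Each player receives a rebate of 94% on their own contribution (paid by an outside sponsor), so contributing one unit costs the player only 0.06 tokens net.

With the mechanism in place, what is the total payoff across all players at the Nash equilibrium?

210.60 tokens

With the mechanism, a contributed unit returns (1.4/5) / 0.06 = 4.6667 per unit of net cost to the contributor — now above 1 — so contributing fully is weakly dominant for every player.
At the Nash equilibrium everyone contributes 18. Group total payoff = 5 × (18 × 0.94 + 1.4 × 18) = 210.60.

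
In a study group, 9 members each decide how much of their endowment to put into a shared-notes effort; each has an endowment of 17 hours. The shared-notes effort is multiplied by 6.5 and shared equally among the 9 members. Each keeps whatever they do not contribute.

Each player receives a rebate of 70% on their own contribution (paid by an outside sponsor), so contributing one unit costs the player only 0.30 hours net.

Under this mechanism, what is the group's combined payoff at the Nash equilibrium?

With the mechanism, a contributed unit returns (6.5/9) / 0.30 = 2.4074 per unit of net cost to the contributor — now above 1 — so contributing fully is weakly dominant for every player.
At the Nash equilibrium everyone contributes 17. Group total payoff = 9 × (17 × 0.70 + 6.5 × 17) = 1101.60.

1101.60 hours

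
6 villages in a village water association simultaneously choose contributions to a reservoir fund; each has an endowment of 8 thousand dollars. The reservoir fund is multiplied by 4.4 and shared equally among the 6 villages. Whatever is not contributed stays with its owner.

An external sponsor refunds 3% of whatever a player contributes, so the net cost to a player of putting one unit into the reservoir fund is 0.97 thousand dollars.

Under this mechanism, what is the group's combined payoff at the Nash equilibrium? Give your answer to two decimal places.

48.00 thousand dollars

With the mechanism, a contributed unit returns (4.4/6) / 0.97 = 0.7560 per unit of net cost — still below 1 — so contributing 0 remains dominant for every player.
At the Nash equilibrium no one contributes; group total payoff = 6 × 8 = 48.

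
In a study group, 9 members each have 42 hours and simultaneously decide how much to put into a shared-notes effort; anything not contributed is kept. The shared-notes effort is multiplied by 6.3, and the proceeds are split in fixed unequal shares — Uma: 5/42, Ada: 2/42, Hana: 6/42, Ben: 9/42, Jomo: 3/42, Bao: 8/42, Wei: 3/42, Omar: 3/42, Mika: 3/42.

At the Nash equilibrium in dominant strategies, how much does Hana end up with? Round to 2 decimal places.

A player with share s gets back 6.3·s per unit contributed, so full contribution is dominant for anyone with s > 1/6.3 = 0.1587 and zero contribution is dominant for anyone below.
Ben and Bao clear that bar, contributing 42 each; the remaining 7 contribute 0. Total contributed: 84.
Hana keeps 42 and receives 6.3 × 84 × 6/42 = 75.60 from the shared-notes effort, for a payoff of 117.60.

117.60 hours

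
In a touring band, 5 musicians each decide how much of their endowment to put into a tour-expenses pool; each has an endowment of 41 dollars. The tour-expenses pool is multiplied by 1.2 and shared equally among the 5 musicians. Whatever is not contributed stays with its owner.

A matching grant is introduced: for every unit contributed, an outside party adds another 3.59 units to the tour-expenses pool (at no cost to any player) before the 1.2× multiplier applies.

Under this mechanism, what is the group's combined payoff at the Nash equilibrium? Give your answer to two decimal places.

1129.14 dollars

The effective private return per unit is now 1.2 × 4.59 / 5 = 1.1016 > 1, so every player's dominant strategy flips to full contribution.
So the Nash equilibrium is full contribution by all 5; the group earns 1.2 × 4.59 × 205 = 1129.14.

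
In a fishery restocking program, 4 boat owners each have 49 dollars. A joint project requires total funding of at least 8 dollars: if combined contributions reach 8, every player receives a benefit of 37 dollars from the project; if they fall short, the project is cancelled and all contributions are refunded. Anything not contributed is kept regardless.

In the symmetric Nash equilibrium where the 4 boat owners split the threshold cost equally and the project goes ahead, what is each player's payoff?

84 dollars

Equal share of the threshold: 8/4 = 2.
At this profile no one gains by cutting their contribution: any cut drops the total below 8, the project is cancelled, contributions are refunded, and the deviator ends with 49, which is less than 49 − 2 + 37 = 84. Contributing more than 2 just wastes the excess. So contributing exactly 2 is a best response.
Each player's payoff: 49 − 2 + 37 = 84.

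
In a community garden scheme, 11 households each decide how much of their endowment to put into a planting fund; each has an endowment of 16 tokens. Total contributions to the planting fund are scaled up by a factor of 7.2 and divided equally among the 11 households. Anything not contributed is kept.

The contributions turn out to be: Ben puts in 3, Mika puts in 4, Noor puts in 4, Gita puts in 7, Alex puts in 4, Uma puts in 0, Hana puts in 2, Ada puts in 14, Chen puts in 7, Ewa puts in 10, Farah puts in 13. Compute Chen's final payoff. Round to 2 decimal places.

53.51 tokens

Total contributed: 3 + 4 + 4 + 7 + 4 + 0 + 2 + 14 + 7 + 10 + 13 = 68.
Each receives 7.2 × 68 / 11 = 44.51 from the planting fund.
Chen keeps 16 − 7 = 9, so Chen's payoff is 9 + 44.51 = 53.51.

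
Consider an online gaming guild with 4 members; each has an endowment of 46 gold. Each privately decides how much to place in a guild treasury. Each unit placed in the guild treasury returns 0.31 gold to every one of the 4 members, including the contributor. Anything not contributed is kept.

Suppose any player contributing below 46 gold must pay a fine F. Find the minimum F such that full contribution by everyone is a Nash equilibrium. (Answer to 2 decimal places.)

31.74 gold

Given the others contribute fully, the best deviation is to contribute 0 (any partial contribution still incurs the fine and gives up units whose private return 0.31 is below 1).
Deviating from 46 to 0 saves 46 gold but forfeits the deviator's share of the drop in the guild treasury: 0.31 × 46 = 14.26.
So the deviation gain is 46 − 14.26 = 31.74, and the fine must be at least 31.74 gold to wipe it out.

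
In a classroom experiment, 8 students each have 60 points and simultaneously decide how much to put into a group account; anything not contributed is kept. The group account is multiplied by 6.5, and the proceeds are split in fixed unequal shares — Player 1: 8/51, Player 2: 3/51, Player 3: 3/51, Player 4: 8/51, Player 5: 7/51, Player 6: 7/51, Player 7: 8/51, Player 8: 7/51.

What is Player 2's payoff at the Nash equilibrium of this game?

Player j's private return per contributed unit is 6.5 × (j's share). Contributing is weakly dominant for j when that share is at least 1/6.5 = 0.1538, and contributing 0 is dominant otherwise.
Player 1, Player 4 and Player 7 clear that bar, contributing 60 each; the remaining 5 contribute 0. Total contributed: 180.
Player 2 keeps 60 and receives 6.5 × 180 × 3/51 = 68.82 from the group account, for a payoff of 128.82.

128.82 points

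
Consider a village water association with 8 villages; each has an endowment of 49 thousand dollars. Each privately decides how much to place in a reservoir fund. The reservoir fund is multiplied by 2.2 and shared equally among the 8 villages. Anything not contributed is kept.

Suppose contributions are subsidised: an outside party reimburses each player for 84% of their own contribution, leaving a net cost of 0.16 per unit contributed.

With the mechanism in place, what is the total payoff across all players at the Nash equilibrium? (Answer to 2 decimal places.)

The effective private return per unit is now (2.2/8) / 0.16 = 1.7188 > 1, so every player's dominant strategy flips to full contribution.
So the Nash equilibrium is full contribution by all 8; the group earns 8 × (49 × 0.84 + 2.2 × 49) = 1191.68.

1191.68 thousand dollars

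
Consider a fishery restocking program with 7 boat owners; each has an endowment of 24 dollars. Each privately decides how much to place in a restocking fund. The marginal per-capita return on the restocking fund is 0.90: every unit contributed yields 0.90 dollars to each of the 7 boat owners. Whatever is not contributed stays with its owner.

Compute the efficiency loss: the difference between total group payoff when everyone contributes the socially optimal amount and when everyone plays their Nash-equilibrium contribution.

The private return per contributed unit is 0.90 < 1, so contributing 0 is dominant for every player. At the Nash equilibrium everyone keeps their 24, and the group total is 7 × 24 = 168.
Each contributed unit returns 6.300 to the group as a whole (0.90 to each of 7 players), which exceeds 1, so the social optimum is full contribution: group total = 6.300 × 168 = 1058.40.
Efficiency loss = 1058.40 − 168 = 890.40.

890.40 dollars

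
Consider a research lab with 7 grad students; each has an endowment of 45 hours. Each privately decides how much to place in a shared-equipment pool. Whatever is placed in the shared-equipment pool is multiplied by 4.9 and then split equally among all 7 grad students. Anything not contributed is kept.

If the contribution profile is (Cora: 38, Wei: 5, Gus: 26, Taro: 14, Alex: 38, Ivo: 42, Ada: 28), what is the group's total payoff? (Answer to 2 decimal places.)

1059.90 hours

Total contributed: 38 + 5 + 26 + 14 + 38 + 42 + 28 = 191; total kept: 7 × 45 − 191 = 124.
The shared-equipment pool pays out 4.9 × 191 = 935.90 in aggregate.
Group total = 124 + 935.90 = 1059.90.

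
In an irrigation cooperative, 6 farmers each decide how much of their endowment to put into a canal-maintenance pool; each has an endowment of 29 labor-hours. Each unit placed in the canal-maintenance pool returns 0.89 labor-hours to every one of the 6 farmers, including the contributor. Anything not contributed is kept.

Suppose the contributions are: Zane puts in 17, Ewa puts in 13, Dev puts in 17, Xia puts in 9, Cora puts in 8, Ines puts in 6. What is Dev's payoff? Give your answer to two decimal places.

74.30 labor-hours

Total contributed: 17 + 13 + 17 + 9 + 8 + 6 = 70.
Each receives 0.89 × 70 = 62.30 from the canal-maintenance pool.
Dev keeps 29 − 17 = 12, so Dev's payoff is 12 + 62.30 = 74.30.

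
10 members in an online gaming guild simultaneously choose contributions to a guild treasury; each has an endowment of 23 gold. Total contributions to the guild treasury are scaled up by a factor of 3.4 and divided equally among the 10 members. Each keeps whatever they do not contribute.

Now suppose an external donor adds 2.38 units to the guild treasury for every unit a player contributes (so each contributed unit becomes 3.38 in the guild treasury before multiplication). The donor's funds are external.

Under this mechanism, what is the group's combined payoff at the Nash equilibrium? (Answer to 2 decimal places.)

2643.16 gold

With the mechanism, a contributed unit returns 3.4 × 3.38 / 10 = 1.1492 per unit of net cost to the contributor — now above 1 — so contributing fully is weakly dominant for every player.
At the Nash equilibrium everyone contributes 23. Group total payoff = 3.4 × 3.38 × 230 = 2643.16.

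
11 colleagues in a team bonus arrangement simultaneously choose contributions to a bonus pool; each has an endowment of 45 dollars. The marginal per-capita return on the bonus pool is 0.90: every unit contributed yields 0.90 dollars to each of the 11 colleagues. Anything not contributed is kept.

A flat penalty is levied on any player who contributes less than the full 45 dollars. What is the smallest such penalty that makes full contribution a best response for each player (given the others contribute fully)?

Given the others contribute fully, the best deviation is to contribute 0 (any partial contribution still incurs the fine and gives up units whose private return 0.90 is below 1).
Deviating from 45 to 0 saves 45 dollars but forfeits the deviator's share of the drop in the bonus pool: 0.90 × 45 = 40.50.
So the deviation gain is 45 − 40.50 = 4.50, and the fine must be at least 4.50 dollars to wipe it out.

4.50 dollars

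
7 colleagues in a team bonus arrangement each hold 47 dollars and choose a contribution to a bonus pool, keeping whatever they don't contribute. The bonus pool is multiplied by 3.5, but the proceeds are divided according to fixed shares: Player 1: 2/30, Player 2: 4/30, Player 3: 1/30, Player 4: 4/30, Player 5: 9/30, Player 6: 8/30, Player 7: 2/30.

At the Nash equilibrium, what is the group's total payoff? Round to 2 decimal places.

Each unit j contributes comes back to j as 3.5 × (j's share), so j prefers to contribute only if that share exceeds 1/3.5 = 0.2857; otherwise keeping the unit dominates.
Player 5 alone (share 9/30) is above the threshold, contributing 47; the remaining 6 contribute 0. Total contributed: 47.
The bonus pool pays out 3.5 × 47 = 164.50 in total (split across the unequal shares, but the aggregate is all that matters for the group sum).
The 6 free-riders keep 47 each, adding 282. Group total = 282 + 164.50 = 446.50.

446.50 dollars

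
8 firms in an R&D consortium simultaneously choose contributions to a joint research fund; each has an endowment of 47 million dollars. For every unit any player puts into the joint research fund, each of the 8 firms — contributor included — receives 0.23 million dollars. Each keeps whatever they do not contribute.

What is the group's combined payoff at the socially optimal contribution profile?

691.84 million dollars

Each contributed unit returns 1.840 to the group as a whole (0.23 to each of 8 players), which exceeds 1, so the social optimum is full contribution: group total = 1.840 × 376 = 691.84.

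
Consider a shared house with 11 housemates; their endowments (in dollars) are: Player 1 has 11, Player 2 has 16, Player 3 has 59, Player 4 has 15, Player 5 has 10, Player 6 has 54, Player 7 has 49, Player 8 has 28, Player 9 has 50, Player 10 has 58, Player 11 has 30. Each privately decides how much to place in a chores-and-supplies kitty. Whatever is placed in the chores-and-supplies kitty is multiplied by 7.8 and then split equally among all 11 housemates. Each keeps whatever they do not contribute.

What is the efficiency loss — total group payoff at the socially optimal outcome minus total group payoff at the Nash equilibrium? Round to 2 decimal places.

2584.00 dollars

The private return per contributed unit is 7.8/11 = 0.7091 < 1 for every player regardless of endowment, so the Nash equilibrium is zero contribution and the group total is Σ E_j = 11 + 16 + 59 + 15 + 10 + 54 + 49 + 28 + 50 + 58 + 30 = 380.
Each contributed unit returns 7.800 to the group, so the social optimum is full contribution by everyone: group total = 7.800 × 380 = 2964.00.
Efficiency loss = (7.800 − 1) × 380 = 2584.00.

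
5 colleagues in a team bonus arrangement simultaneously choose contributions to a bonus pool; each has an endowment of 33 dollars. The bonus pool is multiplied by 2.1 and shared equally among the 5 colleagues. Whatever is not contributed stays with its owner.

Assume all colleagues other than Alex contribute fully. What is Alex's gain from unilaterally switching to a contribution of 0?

Switching from a contribution of 33 to 0 lets Alex keep an extra 33 dollars, but lowers the bonus pool by 33, which costs Alex their own share of that drop: 2.1/5 × 33 = 13.86.
Net gain = 33 − 13.86 = 19.14. The private return per contributed unit (0.4200) is below 1, so free-riding is indeed the best response regardless of what the others do.

19.14 dollars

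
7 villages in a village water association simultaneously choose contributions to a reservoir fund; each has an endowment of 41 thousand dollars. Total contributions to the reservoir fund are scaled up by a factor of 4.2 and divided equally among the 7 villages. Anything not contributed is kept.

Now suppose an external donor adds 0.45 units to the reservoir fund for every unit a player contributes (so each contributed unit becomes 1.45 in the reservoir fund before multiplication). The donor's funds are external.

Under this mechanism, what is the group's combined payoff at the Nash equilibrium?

287.00 thousand dollars

Even with the mechanism, each unit contributed returns only 4.2 × 1.45 / 7 = 0.8700 per unit of net cost, so contributing nothing is still dominant.
At the Nash equilibrium no one contributes; group total payoff = 7 × 41 = 287.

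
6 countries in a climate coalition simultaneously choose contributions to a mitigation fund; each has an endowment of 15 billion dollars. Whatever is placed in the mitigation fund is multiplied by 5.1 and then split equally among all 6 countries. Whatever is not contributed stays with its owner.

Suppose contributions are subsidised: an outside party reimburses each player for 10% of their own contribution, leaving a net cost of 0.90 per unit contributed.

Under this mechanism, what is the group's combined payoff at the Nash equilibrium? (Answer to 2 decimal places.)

The effective private return is (5.1/6) / 0.90 = 0.9444, which is still under 1, so the mechanism doesn't change anyone's dominant strategy: zero contribution.
At the Nash equilibrium no one contributes; group total payoff = 6 × 15 = 90.

90.00 billion dollars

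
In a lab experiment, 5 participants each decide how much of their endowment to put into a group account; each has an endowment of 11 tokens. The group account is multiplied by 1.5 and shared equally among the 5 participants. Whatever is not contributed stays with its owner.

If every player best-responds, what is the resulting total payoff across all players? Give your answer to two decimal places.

Each contributed unit returns 1.5/5 = 0.3000 to its contributor — below 1 — so contributing 0 is dominant for every player. At the Nash equilibrium everyone keeps their 11, and the group total is 5 × 11 = 55.

55.00 tokens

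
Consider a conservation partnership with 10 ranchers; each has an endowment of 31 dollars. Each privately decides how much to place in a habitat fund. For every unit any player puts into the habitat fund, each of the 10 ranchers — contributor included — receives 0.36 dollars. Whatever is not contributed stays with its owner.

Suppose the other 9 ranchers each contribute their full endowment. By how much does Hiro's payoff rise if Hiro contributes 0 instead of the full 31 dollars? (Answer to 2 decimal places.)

Switching from a contribution of 31 to 0 lets Hiro keep an extra 31 dollars, but lowers the habitat fund by 31, which costs Hiro their own share of that drop: 0.36 × 31 = 11.16.
Net gain = 31 − 11.16 = 19.84. The private return per contributed unit (0.36) is below 1, so free-riding is indeed the best response regardless of what the others do.

19.84 dollars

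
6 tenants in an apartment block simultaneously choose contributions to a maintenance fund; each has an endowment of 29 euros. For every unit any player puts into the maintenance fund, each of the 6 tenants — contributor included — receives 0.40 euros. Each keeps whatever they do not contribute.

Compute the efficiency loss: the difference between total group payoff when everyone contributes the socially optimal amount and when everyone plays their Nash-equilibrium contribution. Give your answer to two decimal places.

The private return per contributed unit is 0.40 < 1, so contributing 0 is dominant for every player. At the Nash equilibrium everyone keeps their 29, and the group total is 6 × 29 = 174.
Each contributed unit returns 2.400 to the group as a whole (0.40 to each of 6 players), which exceeds 1, so the social optimum is full contribution: group total = 2.400 × 174 = 417.60.
Efficiency loss = 417.60 − 174 = 243.60.

243.60 euros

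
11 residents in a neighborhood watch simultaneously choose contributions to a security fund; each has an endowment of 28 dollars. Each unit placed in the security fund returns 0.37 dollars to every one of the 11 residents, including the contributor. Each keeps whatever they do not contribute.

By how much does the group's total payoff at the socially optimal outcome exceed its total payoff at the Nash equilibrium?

945.56 dollars

The private return per contributed unit is 0.37 < 1, so contributing 0 is dominant for every player. At the Nash equilibrium everyone keeps their 28, and the group total is 11 × 28 = 308.
Each contributed unit returns 4.070 to the group as a whole (0.37 to each of 11 players), which exceeds 1, so the social optimum is full contribution: group total = 4.070 × 308 = 1253.56.
Efficiency loss = 1253.56 − 308 = 945.56.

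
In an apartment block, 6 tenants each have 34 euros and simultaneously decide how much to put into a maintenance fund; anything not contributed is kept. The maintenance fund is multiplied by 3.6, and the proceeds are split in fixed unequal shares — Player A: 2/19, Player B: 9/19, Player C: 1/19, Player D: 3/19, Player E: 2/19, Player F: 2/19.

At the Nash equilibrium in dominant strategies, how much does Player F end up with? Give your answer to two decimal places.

A player with share s gets back 3.6·s per unit contributed, so full contribution is dominant for anyone with s > 1/3.6 = 0.2778 and zero contribution is dominant for anyone below.
Player B alone (share 9/19) is above the threshold, contributing 34; the remaining 5 contribute 0. Total contributed: 34.
Player F keeps 34 and receives 3.6 × 34 × 2/19 = 12.88 from the maintenance fund, for a payoff of 46.88.

46.88 euros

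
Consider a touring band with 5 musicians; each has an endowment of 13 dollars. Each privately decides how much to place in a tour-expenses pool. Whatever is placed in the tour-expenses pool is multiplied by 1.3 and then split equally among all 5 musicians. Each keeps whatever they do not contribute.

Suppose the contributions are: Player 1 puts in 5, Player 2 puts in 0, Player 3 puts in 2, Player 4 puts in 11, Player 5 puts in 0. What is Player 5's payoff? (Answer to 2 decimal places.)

17.68 dollars

Total contributed: 5 + 0 + 2 + 11 + 0 = 18.
Each receives 1.3 × 18 / 5 = 4.68 from the tour-expenses pool.
Player 5 keeps 13 − 0 = 13, so Player 5's payoff is 13 + 4.68 = 17.68.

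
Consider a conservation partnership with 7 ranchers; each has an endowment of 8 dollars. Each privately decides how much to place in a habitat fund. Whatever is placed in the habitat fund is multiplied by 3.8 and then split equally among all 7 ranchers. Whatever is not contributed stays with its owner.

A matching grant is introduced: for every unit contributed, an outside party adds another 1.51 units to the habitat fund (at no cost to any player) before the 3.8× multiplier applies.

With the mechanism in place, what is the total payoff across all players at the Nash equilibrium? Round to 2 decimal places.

534.13 dollars

With the mechanism, a contributed unit returns 3.8 × 2.51 / 7 = 1.3626 per unit of net cost to the contributor — now above 1 — so contributing fully is weakly dominant for every player.
At the Nash equilibrium everyone contributes 8. Group total payoff = 3.8 × 2.51 × 56 = 534.13.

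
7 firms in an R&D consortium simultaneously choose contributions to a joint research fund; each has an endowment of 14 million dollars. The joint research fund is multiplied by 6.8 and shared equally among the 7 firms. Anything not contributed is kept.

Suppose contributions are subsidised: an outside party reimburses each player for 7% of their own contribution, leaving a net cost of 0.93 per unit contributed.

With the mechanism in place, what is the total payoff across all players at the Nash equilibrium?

Under the mechanism each unit contributed yields (6.8/7) / 0.93 = 1.0445 back to its contributor per unit of net cost, which exceeds 1, making full contribution the dominant choice for everyone.
At the Nash equilibrium everyone contributes 14. Group total payoff = 7 × (14 × 0.07 + 6.8 × 14) = 673.26.

673.26 million dollars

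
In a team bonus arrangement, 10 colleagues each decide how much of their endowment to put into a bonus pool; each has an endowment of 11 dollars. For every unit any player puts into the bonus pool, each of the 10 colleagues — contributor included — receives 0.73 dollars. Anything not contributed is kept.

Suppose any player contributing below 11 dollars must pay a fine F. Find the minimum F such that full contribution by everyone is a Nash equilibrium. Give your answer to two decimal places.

2.97 dollars

Given the others contribute fully, the best deviation is to contribute 0 (any partial contribution still incurs the fine and gives up units whose private return 0.73 is below 1).
Deviating from 11 to 0 saves 11 dollars but forfeits the deviator's share of the drop in the bonus pool: 0.73 × 11 = 8.03.
So the deviation gain is 11 − 8.03 = 2.97, and the fine must be at least 2.97 dollars to wipe it out.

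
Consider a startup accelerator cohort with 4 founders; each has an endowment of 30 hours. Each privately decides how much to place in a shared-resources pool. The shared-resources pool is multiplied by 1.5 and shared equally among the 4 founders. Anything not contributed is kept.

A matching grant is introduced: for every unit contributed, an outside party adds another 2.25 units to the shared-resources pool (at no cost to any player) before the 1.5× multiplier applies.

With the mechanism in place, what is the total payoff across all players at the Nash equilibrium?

Under the mechanism each unit contributed yields 1.5 × 3.25 / 4 = 1.2188 back to its contributor per unit of net cost, which exceeds 1, making full contribution the dominant choice for everyone.
At the Nash equilibrium everyone contributes 30. Group total payoff = 1.5 × 3.25 × 120 = 585.00.

585.00 hours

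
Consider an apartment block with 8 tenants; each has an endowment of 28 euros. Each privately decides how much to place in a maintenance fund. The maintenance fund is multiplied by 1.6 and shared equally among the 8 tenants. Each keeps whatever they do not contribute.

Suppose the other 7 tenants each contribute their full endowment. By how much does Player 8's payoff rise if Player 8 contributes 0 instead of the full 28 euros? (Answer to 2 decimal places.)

22.40 euros

Switching from a contribution of 28 to 0 lets Player 8 keep an extra 28 euros, but lowers the maintenance fund by 28, which costs Player 8 their own share of that drop: 1.6/8 × 28 = 5.60.
Net gain = 28 − 5.60 = 22.40. The private return per contributed unit (0.2000) is below 1, so free-riding is indeed the best response regardless of what the others do.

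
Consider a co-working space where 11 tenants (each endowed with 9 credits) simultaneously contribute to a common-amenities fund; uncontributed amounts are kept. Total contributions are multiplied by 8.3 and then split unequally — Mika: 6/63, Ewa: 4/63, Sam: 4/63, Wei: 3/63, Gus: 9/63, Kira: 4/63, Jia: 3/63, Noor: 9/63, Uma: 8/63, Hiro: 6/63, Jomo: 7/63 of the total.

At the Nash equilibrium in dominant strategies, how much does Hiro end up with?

Each unit j contributes comes back to j as 8.3 × (j's share), so j prefers to contribute only if that share exceeds 1/8.3 = 0.1205; otherwise keeping the unit dominates.
Gus, Noor and Uma clear that bar, contributing 9 each; the remaining 8 contribute 0. Total contributed: 27.
Hiro keeps 9 and receives 8.3 × 27 × 6/63 = 21.34 from the common-amenities fund, for a payoff of 30.34.

30.34 credits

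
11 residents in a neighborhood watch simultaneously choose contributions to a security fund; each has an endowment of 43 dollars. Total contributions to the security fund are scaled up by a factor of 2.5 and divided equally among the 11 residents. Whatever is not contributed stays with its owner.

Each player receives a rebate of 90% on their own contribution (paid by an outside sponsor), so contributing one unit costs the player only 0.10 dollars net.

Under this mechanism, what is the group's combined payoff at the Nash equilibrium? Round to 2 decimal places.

Under the mechanism each unit contributed yields (2.5/11) / 0.10 = 2.2727 back to its contributor per unit of net cost, which exceeds 1, making full contribution the dominant choice for everyone.
So the Nash equilibrium is full contribution by all 11; the group earns 11 × (43 × 0.90 + 2.5 × 43) = 1608.20.

1608.20 dollars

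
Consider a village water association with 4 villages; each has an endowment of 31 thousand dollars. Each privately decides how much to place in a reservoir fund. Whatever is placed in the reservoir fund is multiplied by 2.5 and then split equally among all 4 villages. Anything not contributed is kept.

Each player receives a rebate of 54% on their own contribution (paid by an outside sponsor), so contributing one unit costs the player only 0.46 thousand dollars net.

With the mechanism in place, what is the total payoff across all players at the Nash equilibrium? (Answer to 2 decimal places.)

With the mechanism, a contributed unit returns (2.5/4) / 0.46 = 1.3587 per unit of net cost to the contributor — now above 1 — so contributing fully is weakly dominant for every player.
At the Nash equilibrium everyone contributes 31. Group total payoff = 4 × (31 × 0.54 + 2.5 × 31) = 376.96.

376.96 thousand dollars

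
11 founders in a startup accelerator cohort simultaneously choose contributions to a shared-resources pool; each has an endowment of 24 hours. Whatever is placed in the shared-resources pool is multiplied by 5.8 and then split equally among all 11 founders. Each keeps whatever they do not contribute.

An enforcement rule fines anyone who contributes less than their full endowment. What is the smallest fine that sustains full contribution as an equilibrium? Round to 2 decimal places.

Given the others contribute fully, the best deviation is to contribute 0 (any partial contribution still incurs the fine and gives up units whose private return 0.5273 is below 1).
Deviating from 24 to 0 saves 24 hours but forfeits the deviator's share of the drop in the shared-resources pool: 5.8/11 × 24 = 12.65.
So the deviation gain is 24 − 12.65 = 11.35, and the fine must be at least 11.35 hours to wipe it out.

11.35 hours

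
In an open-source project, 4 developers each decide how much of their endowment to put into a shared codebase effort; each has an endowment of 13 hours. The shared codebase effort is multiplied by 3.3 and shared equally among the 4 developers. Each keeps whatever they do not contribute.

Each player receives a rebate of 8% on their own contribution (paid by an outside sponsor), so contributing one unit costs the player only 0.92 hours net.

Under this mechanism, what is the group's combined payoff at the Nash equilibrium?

52.00 hours

Even with the mechanism, each unit contributed returns only (3.3/4) / 0.92 = 0.8967 per unit of net cost, so contributing nothing is still dominant.
At the Nash equilibrium no one contributes; group total payoff = 4 × 13 = 52.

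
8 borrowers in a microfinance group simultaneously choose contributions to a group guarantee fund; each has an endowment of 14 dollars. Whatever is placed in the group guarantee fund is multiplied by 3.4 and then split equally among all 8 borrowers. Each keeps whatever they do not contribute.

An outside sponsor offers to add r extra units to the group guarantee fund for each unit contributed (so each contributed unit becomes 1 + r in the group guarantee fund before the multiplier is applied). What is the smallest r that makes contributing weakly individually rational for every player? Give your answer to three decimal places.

With matching at rate r, one contributed unit becomes (1 + r) in the group guarantee fund and returns 3.4 × (1 + r) / 8 to the contributor.
Setting this equal to 1: 1 + r = 8/3.4 = 2.3529.
So the minimum matching rate is r = 2.3529 − 1 = 1.353.

1.353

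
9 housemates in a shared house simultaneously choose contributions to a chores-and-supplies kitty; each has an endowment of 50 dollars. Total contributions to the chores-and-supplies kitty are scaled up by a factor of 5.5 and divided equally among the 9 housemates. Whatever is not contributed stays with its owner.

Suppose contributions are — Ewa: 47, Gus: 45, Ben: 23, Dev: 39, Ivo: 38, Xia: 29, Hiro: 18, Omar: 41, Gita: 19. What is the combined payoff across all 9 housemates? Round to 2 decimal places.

Total contributed: 47 + 45 + 23 + 39 + 38 + 29 + 18 + 41 + 19 = 299; total kept: 9 × 50 − 299 = 151.
The chores-and-supplies kitty pays out 5.5 × 299 = 1644.50 in aggregate.
Group total = 151 + 1644.50 = 1795.50.

1795.50 dollars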